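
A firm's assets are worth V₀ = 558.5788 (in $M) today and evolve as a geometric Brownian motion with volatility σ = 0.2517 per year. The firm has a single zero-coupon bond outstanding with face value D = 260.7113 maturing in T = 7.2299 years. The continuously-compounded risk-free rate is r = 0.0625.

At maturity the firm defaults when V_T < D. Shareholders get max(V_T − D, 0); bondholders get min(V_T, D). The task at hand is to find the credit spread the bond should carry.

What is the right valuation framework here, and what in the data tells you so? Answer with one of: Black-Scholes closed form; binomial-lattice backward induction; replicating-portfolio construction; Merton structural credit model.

framework: Merton structural credit model

Key observation: a levered firm with one bullet debt due at 7.2299 years is the canonical structural-credit setup: equity is a call on the firm's assets struck at the face value.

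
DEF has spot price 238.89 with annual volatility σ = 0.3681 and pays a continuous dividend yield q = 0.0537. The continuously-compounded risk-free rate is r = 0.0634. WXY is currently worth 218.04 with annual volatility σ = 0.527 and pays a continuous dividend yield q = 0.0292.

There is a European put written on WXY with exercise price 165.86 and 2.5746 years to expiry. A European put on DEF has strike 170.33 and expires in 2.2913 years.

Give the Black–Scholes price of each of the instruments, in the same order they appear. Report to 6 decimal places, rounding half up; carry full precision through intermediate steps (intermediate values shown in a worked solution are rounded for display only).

price(WXY put K=165.86) = 30.216111
price(DEF put K=170.33) = 15.023489

[WXY put K=165.86]
σ√T = 0.527·√2.5746 = 0.845601
d₁ = (ln(S/K) + (r−q+σ²/2)T) / (σ√T) = (ln(218.04/165.86) + (0.0634−0.0292+0.527²/2)·2.5746) / 0.845601 = (0.273534 + 0.445572) / 0.845601 = 0.850409
d₂ = d₁ − σ√T = 0.850409 − 0.845601 = 0.004808
e^{−rT} = 0.849396
e^{−qT} = 0.927578
N(−d₁) = 0.197549,  N(−d₂) = 0.498082
price = K·e^{−rT}·N(−d₂) − S·e^{−qT}·N(−d₁) = 70.170221 − 39.954110 = 30.216111
[DEF put K=170.33]
σ√T = 0.3681·√2.2913 = 0.557194
d₁ = (ln(S/K) + (r−q+σ²/2)T) / (σ√T) = (ln(238.89/170.33) + (0.0634−0.0537+0.3681²/2)·2.2913) / 0.557194 = (0.338265 + 0.177458) / 0.557194 = 0.925573
d₂ = d₁ − σ√T = 0.925573 − 0.557194 = 0.368378
e^{−rT} = 0.864790
e^{−qT} = 0.884226
N(−d₁) = 0.177334,  N(−d₂) = 0.356296
price = K·e^{−rT}·N(−d₂) − S·e^{−qT}·N(−d₁) = 52.482246 − 37.458757 = 15.023489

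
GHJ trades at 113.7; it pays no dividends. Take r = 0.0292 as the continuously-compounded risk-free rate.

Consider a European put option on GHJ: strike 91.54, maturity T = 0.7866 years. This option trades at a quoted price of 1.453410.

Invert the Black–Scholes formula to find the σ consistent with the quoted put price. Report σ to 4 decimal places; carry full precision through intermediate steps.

sigma = 0.2432

At σ = 0.2432 the Black–Scholes value reproduces the quote:
σ√T = 0.2432·√0.7866 = 0.215695
d₁ = (ln(S/K) + (r+σ²/2)T) / (σ√T) = (ln(113.7/91.54) + (0.0292+0.2432²/2)·0.7866) / 0.215695 = (0.216787 + 0.046231) / 0.215695 = 1.219398
d₂ = d₁ − σ√T = 1.219398 − 0.215695 = 1.003703
e^{−rT} = 0.977293
N(−d₁) = 0.111347,  N(−d₂) = 0.157761
V = K·e^{−rT}·N(−d₂) − S·N(−d₁) = 14.113520 − 12.660110 = 1.453410 (matching the quote); vega is positive throughout, so no other σ reproduces this price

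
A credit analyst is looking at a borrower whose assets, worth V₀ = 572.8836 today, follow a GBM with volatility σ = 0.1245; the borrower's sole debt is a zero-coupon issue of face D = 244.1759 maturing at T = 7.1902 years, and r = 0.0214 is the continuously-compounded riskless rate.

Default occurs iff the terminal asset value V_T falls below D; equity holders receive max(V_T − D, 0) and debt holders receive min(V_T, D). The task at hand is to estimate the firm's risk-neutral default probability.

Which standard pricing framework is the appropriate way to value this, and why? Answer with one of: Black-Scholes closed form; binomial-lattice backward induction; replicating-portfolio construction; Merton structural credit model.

framework: Merton structural credit model

Key observation: the asked-for credit quantity lives on the firm's capital structure — asset value, asset volatility, debt face 244.1759 — which is the structural model's domain.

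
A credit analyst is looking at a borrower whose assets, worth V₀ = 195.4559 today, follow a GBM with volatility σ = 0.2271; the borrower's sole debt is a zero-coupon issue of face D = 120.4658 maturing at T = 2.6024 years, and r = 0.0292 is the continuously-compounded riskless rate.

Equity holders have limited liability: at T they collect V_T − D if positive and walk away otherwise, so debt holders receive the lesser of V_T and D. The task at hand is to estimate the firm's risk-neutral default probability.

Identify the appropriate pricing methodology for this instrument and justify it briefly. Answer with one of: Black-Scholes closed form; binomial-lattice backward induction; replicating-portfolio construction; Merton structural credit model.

framework: Merton structural credit model

Key observation: the question is about default risk generated by asset-value dynamics against a debt face of 120.4658 — the structural framework prices exactly that.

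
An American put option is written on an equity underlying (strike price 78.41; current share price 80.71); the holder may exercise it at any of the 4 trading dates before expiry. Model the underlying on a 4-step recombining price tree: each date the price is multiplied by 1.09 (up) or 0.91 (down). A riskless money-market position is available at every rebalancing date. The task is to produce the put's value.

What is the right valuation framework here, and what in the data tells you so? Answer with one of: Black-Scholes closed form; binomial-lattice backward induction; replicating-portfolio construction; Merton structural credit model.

framework: binomial-lattice backward induction

Key observation: an American put (K = 78.41, S₀ = 80.71) on a 4-date tree has no closed form — the optimal stopping decision is embedded and must be resolved recursively from expiry.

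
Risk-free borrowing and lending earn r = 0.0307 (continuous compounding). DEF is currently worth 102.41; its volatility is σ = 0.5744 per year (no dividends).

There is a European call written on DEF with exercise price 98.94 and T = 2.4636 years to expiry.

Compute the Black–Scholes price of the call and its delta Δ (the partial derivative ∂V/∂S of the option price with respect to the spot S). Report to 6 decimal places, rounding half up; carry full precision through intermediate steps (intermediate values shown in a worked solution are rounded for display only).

price = 39.340009
Δ = 0.716647

σ√T = 0.5744·√2.4636 = 0.901570
d₁ = (ln(S/K) + (r+σ²/2)T) / (σ√T) = (ln(102.41/98.94) + (0.0307+0.5744²/2)·2.4636) / 0.901570 = (0.034471 + 0.482047) / 0.901570 = 0.572909
d₂ = d₁ − σ√T = 0.572909 − 0.901570 = -0.328661
e^{−rT} = 0.927157
N(d₁) = 0.716647,  N(d₂) = 0.371206
Call price V = S·N(d₁) − K·e^{−rT}·N(d₂) = 73.391803 − 34.051794 = 39.340009
Δ = N(d₁) = 0.716647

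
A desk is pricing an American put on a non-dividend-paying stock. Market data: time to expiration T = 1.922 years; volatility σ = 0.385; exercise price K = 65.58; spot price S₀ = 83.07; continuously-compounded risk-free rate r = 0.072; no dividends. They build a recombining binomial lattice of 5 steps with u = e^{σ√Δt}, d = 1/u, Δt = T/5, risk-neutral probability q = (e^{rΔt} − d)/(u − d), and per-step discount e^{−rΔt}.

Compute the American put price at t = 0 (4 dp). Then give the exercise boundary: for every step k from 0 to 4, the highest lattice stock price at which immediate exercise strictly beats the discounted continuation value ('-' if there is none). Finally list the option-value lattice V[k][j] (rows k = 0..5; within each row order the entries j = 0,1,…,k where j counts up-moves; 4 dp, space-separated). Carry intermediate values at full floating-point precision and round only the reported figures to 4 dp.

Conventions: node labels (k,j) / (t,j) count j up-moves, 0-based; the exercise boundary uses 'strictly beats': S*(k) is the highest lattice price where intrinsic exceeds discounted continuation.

Δt=0.38440, u=1.26960, d=0.78765, q=0.49884, disc=e^(-rΔt)=0.97270
k=5 terminal: V=max(K-S,0) → 40.3966 24.9875 0.1498 0.0000 0.0000 0.0000
k=4: j=0 S=31.9727 intr=33.6073 cont=31.8171 V=33.6073[EX]; j=1 S=51.5362 intr=14.0438 cont=12.2537 V=14.0438[EX]; j=2 S=83.0700 intr=0.0000 cont=0.0730 V=0.0730[hold]; j=3 S=133.8987 intr=0.0000 cont=0.0000 V=0.0000[hold]; j=4 S=215.8284 intr=0.0000 cont=0.0000 V=0.0000[hold]  S*(4)=51.5362
k=3: j=0 S=40.5925 intr=24.9875 cont=23.1973 V=24.9875[EX]; j=1 S=65.4302 intr=0.1498 cont=6.8816 V=6.8816[hold]; j=2 S=105.4655 intr=0.0000 cont=0.0356 V=0.0356[hold]; j=3 S=169.9975 intr=0.0000 cont=0.0000 V=0.0000[hold]  S*(3)=40.5925
k=2: j=0 S=51.5362 intr=14.0438 cont=15.5201 V=15.5201[hold]; j=1 S=83.0700 intr=0.0000 cont=3.3719 V=3.3719[hold]; j=2 S=133.8987 intr=0.0000 cont=0.0174 V=0.0174[hold]  S*(2)=-
k=1: j=0 S=65.4302 intr=0.1498 cont=9.2019 V=9.2019[hold]; j=1 S=105.4655 intr=0.0000 cont=1.6522 V=1.6522[hold]  S*(1)=-
k=0: j=0 S=83.0700 intr=0.0000 cont=5.2874 V=5.2874[hold]  S*(0)=-

price = 5.2874
boundary = - - - 40.5925 51.5362
tree:
5.2874
9.2019 1.6522
15.5201 3.3719 0.0174
24.9875 6.8816 0.0356 0.0000
33.6073 14.0438 0.0730 0.0000 0.0000
40.3966 24.9875 0.1498 0.0000 0.0000 0.0000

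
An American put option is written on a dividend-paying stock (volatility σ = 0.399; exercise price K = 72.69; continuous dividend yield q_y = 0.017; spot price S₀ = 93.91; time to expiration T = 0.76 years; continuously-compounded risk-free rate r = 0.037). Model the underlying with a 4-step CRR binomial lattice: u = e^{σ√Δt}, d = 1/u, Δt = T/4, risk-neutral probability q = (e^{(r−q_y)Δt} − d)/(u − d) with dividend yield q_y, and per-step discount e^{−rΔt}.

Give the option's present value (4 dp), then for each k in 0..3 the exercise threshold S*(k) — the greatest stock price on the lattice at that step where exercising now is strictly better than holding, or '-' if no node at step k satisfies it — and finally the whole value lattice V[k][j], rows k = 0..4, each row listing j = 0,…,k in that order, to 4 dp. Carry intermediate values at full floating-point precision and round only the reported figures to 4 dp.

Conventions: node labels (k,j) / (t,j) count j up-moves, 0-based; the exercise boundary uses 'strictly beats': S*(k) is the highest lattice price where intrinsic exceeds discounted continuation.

params: Δt=0.19000 u=1.18996 d=0.84036 q=0.46752 e^(-rΔt)=0.99299
t_4 payoffs: 25.8538 6.3697 0.0000 0.0000 0.0000
t_3: node(3,0) S=55.7332 payoff=16.9568 vs cont=16.6273 → 16.9568 [stop]  node(3,1) S=78.9186 payoff=0.0000 vs cont=3.3680 → 3.3680 [wait]  node(3,2) S=111.7492 payoff=0.0000 vs cont=0.0000 → 0.0000 [wait]  node(3,3) S=158.2375 payoff=0.0000 vs cont=0.0000 → 0.0000 [wait]  ⇒ S*(3)=55.7332
t_2: node(2,0) S=66.3203 payoff=6.3697 vs cont=10.5294 → 10.5294 [wait]  node(2,1) S=93.9100 payoff=0.0000 vs cont=1.7808 → 1.7808 [wait]  node(2,2) S=132.9771 payoff=0.0000 vs cont=0.0000 → 0.0000 [wait]  ⇒ S*(2)=-
t_1: node(1,0) S=78.9186 payoff=0.0000 vs cont=6.3942 → 6.3942 [wait]  node(1,1) S=111.7492 payoff=0.0000 vs cont=0.9416 → 0.9416 [wait]  ⇒ S*(1)=-
t_0: node(0,0) S=93.9100 payoff=0.0000 vs cont=3.8181 → 3.8181 [wait]  ⇒ S*(0)=-

price = 3.8181
boundary = - - - 55.7332
tree:
3.8181
6.3942 0.9416
10.5294 1.7808 0.0000
16.9568 3.3680 0.0000 0.0000
25.8538 6.3697 0.0000 0.0000 0.0000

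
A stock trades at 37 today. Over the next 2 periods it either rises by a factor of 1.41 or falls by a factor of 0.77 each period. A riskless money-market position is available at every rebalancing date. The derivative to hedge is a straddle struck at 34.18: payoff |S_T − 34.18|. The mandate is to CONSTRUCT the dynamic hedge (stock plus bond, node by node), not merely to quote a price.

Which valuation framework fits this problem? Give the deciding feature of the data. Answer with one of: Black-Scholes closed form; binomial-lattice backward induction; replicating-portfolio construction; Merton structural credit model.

Key observation: the task asks for the hedge itself — share and bond holdings at every node of the 2-period tree on spot 37 with factors 1.41/0.77 — which is exactly what the replicating-portfolio construction produces.

framework: replicating-portfolio construction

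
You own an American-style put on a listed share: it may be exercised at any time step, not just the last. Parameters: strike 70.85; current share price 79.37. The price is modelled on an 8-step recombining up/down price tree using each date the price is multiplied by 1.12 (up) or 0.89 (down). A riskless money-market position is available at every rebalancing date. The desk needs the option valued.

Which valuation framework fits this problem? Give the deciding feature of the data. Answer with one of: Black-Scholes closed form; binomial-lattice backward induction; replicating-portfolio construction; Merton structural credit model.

framework: binomial-lattice backward induction

Key observation: the put (strike 70.85 on spot 79.37) is American-style on a 8-step discrete price model, so the early-exercise decision at every node requires stepwise backward valuation — a closed form cannot price the exercise right.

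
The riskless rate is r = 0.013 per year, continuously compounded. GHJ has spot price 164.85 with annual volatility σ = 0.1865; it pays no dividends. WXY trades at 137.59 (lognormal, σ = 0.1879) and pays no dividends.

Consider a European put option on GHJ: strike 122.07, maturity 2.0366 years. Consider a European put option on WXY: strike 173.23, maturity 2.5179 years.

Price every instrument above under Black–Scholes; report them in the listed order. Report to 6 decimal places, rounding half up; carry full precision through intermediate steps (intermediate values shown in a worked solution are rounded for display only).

price(GHJ put K=122.07) = 1.960023
price(WXY put K=173.23) = 36.907124

[GHJ put K=122.07]
σ√T = 0.1865·√2.0366 = 0.266153
d₁ = (ln(S/K) + (r+σ²/2)T) / (σ√T) = (ln(164.85/122.07) + (0.013+0.1865²/2)·2.0366) / 0.266153 = (0.300441 + 0.061895) / 0.266153 = 1.361381
d₂ = d₁ − σ√T = 1.361381 − 0.266153 = 1.095228
e^{−rT} = 0.973872
N(−d₁) = 0.086697,  N(−d₂) = 0.136708
price = K·e^{−rT}·N(−d₂) − S·N(−d₁) = 16.251971 − 14.291948 = 1.960023
[WXY put K=173.23]
σ√T = 0.1879·√2.5179 = 0.298158
d₁ = (ln(S/K) + (r+σ²/2)T) / (σ√T) = (ln(137.59/173.23) + (0.013+0.1879²/2)·2.5179) / 0.298158 = (-0.230342 + 0.077182) / 0.298158 = -0.513689
d₂ = d₁ − σ√T = -0.513689 − 0.298158 = -0.811846
e^{−rT} = 0.967797
N(−d₁) = 0.696265,  N(−d₂) = 0.791560
price = K·e^{−rT}·N(−d₂) − S·N(−d₁) = 132.706249 − 95.799125 = 36.907124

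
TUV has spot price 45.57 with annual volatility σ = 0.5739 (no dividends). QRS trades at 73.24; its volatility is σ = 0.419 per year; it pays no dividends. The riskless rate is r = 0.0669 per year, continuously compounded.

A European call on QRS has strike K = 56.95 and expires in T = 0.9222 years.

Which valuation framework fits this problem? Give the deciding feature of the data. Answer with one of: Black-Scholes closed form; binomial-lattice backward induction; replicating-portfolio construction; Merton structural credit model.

framework: Black-Scholes closed form

Key observation: a European claim on QRS (strike 56.95) — a lognormal (GBM) underlying with constant rate and volatility — has an exact closed-form value; no lattice or capital structure is involved.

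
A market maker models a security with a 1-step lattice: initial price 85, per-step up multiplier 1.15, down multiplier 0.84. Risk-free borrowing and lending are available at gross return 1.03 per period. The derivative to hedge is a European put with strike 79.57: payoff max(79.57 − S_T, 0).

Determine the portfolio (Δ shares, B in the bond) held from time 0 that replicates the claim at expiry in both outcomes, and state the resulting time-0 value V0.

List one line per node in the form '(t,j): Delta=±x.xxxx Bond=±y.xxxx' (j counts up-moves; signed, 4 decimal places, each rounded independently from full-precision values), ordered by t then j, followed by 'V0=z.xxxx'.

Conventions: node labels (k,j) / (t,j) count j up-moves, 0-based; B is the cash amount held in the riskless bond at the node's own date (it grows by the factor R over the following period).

(0,0): Delta=-0.3101 Bond=29.4253
V0=3.0705

Arbitrage-free pricing uses the up-move probability p* = (R−d)/(u−d) = 0.6129, discounting each step at R = 1.03.
Payoffs at expiry: V(1,0)=8.1700, V(1,1)=0.0000
  t=0,j=0: stock 85.0000 → up 97.7500 (V=0.0000), down 71.4000 (V=8.1700). Price 3.0705; hedge Δ=-0.3101, bond B=29.4253.
Check: Δ(0,0)·S0 + B(0,0) = 3.0705 = V0.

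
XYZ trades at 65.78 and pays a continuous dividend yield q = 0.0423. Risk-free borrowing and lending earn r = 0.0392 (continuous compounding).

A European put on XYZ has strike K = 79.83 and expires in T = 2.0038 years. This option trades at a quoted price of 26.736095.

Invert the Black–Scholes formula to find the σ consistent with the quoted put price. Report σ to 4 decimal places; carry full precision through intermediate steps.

sigma = 0.5232

At σ = 0.5232 the Black–Scholes value reproduces the quote:
σ√T = 0.5232·√2.0038 = 0.740619
d₁ = (ln(S/K) + (r−q+σ²/2)T) / (σ√T) = (ln(65.78/79.83) + (0.0392−0.0423+0.5232²/2)·2.0038) / 0.740619 = (-0.193584 + 0.268047) / 0.740619 = 0.100542
d₂ = d₁ − σ√T = 0.100542 − 0.740619 = -0.640078
e^{−rT} = 0.924457
e^{−qT} = 0.918732
N(−d₁) = 0.459957,  N(−d₂) = 0.738939
V = K·e^{−rT}·N(−d₂) − S·e^{−qT}·N(−d₁) = 54.533237 − 27.797142 = 26.736095 (matching the quote); vega is positive throughout, so no other σ reproduces this price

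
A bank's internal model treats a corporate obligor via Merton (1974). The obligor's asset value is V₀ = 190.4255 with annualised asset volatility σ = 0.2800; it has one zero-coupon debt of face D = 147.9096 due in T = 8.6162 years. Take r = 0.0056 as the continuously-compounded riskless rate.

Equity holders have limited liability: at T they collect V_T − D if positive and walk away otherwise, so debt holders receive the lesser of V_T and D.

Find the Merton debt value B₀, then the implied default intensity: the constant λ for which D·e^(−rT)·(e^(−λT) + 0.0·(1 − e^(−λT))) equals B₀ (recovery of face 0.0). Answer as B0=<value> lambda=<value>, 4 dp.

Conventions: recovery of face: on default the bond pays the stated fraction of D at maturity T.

Work the structural quantities from V₀ = 190.4255 against face 147.9096:
d₁ = [ln(V₀/D) + (r + σ²/2)T] / (σ√T)
   = [ln(190.4255/147.9096) + (0.0056 + 0.5·0.2800²)·8.6162] / (0.2800·√8.6162)
   = [0.252660 + 0.386006] / 0.821894 = 0.777065
d₂ = d₁ − σ√T = 0.777065 − 0.821894 = -0.044829
N(d₁) = 0.781440,  N(d₂) = 0.482122,  e^(−rT) = 0.952895
E₀ = V₀·N(d₁) − D·e^(−rT)·N(d₂)
   = 190.4255·0.781440 − 147.9096·0.952895·0.482122 = 80.854720
B₀ = V₀ − E₀ = 190.4255 − 80.854720 = 109.570780
e^(−λT) = (B₀·e^(rT)/D − 0)/(1 − 0) = (109.5708·1.049434/147.9096 − 0)/1 = 0.77741603
λ = −ln(0.77741603)/8.6162 = 0.029222

B0=109.5708 lambda=0.0292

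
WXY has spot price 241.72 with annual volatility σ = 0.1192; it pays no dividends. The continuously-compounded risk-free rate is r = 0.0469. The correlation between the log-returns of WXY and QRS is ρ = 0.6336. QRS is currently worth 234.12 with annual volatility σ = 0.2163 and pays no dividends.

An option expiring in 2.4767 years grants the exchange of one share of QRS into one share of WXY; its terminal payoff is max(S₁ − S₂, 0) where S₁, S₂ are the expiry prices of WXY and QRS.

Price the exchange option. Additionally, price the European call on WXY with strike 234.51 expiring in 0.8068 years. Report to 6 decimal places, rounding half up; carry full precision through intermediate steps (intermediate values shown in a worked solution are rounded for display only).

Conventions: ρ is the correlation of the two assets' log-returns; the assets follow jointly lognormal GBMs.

σ_eff = √(σ₁² + σ₂² − 2ρσ₁σ₂) = √(0.1192² + 0.2163² − 2·0.6336·0.1192·0.2163) = 0.168292
d₁ = (ln(S₁/S₂) + (q₂ − q₁ + σ_eff²/2)T) / (σ_eff√T) = (ln(241.72/234.12) + (0.0 − 0.0 + 0.014161)·2.4767) / 0.264850 = 0.253045
d₂ = d₁ − σ_eff√T = 0.253045 − 0.264850 = -0.011805
N(d₁) = 0.599883,  N(d₂) = 0.495291
V = S₁·e^{−q₁T}·N(d₁) − S₂·e^{−q₂T}·N(d₂) = 145.003793 − 115.957445 = 29.046348
[vanilla: WXY call K=234.51]
σ√T = 0.1192·√0.8068 = 0.107068
d₁ = (ln(S/K) + (r+σ²/2)T) / (σ√T) = (ln(241.72/234.51) + (0.0469+0.1192²/2)·0.8068) / 0.107068 = (0.030282 + 0.043571) / 0.107068 = 0.689773
d₂ = d₁ − σ√T = 0.689773 − 0.107068 = 0.582705
e^{−rT} = 0.962868
N(d₁) = 0.754831,  N(d₂) = 0.719954
price = S·N(d₁) − K·e^{−rT}·N(d₂) = 182.457843 − 162.567170 = 19.890673

exchange price = 29.046348
price(WXY call K=234.51) = 19.890673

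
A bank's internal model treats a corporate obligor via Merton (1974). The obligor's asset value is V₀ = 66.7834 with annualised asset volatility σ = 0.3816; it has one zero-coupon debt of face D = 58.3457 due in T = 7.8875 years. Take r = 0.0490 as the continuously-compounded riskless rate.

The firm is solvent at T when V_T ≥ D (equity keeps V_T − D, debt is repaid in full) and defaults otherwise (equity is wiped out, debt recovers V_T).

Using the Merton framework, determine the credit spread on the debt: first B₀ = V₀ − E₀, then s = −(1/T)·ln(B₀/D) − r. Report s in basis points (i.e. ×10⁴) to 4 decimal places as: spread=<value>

spread=384.1767

Equity is a call on the firm's assets struck at D = 58.3457:
d₁ = [ln(V₀/D) + (r + σ²/2)T] / (σ√T)
   = [ln(66.7834/58.3457) + (0.0490 + 0.5·0.3816²)·7.8875] / (0.3816·√7.8875)
   = [0.135069 + 0.960771] / 1.071712 = 1.022513
d₂ = d₁ − σ√T = 1.022513 − 1.071712 = -0.049199
N(d₁) = 0.846731,  N(d₂) = 0.480380,  e^(−rT) = 0.679439
E₀ = V₀·N(d₁) − D·e^(−rT)·N(d₂)
   = 66.7834·0.846731 − 58.3457·0.679439·0.480380 = 37.504159
B₀ = V₀ − E₀ = 66.7834 − 37.504159 = 29.279241
spread = −(1/T)·ln(B₀/D) − r = −(1/7.8875)·ln(29.279241/58.3457) − 0.0490 = 0.03841767
in basis points: 0.03841767 × 10⁴ = 384.1767 bp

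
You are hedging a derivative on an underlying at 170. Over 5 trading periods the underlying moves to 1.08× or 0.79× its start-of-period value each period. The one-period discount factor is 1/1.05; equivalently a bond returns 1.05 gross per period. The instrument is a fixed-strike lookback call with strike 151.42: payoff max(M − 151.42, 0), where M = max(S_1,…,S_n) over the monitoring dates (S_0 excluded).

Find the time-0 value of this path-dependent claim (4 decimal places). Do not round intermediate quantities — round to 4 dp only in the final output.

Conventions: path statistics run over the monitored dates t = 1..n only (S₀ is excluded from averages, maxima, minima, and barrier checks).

With p* = (R−d)/(u−d) = 0.8966, sum probability × payoff across the paths and divide by R^5.
Enumerate all 2^5 = 32 price paths (U = up ×1.08, D = down ×0.79); each path with k up-moves has probability p*^k·(1−p*)^(5−k).
DDDDD: M=134.3000, payoff=0.0000, prob=0.000012
UDDDD: M=183.6000, payoff=32.1800, prob=0.000103
DUDDD: M=145.0440, payoff=0.0000, prob=0.000103
UUDDD: M=198.2880, payoff=46.8680, prob=0.000890
DDUDD: M=134.3000, payoff=0.0000, prob=0.000103
UDUDD: M=183.6000, payoff=32.1800, prob=0.000890
DUUDD: M=156.6475, payoff=5.2275, prob=0.000890
UUUDD: M=214.1510, payoff=62.7310, prob=0.007712
DDDUD: M=134.3000, payoff=0.0000, prob=0.000103
UDDUD: M=183.6000, payoff=32.1800, prob=0.000890
DUDUD: M=145.0440, payoff=0.0000, prob=0.000890
UUDUD: M=198.2880, payoff=46.8680, prob=0.007712
DDUUD: M=134.3000, payoff=0.0000, prob=0.000890
UDUUD: M=183.6000, payoff=32.1800, prob=0.007712
DUUUD: M=169.1793, payoff=17.7593, prob=0.007712
UUUUD: M=231.2831, payoff=79.8631, prob=0.066838
DDDDU: M=134.3000, payoff=0.0000, prob=0.000103
UDDDU: M=183.6000, payoff=32.1800, prob=0.000890
DUDDU: M=145.0440, payoff=0.0000, prob=0.000890
UUDDU: M=198.2880, payoff=46.8680, prob=0.007712
DDUDU: M=134.3000, payoff=0.0000, prob=0.000890
UDUDU: M=183.6000, payoff=32.1800, prob=0.007712
DUUDU: M=156.6475, payoff=5.2275, prob=0.007712
UUUDU: M=214.1510, payoff=62.7310, prob=0.066838
DDDUU: M=134.3000, payoff=0.0000, prob=0.000890
UDDUU: M=183.6000, payoff=32.1800, prob=0.007712
DUDUU: M=145.0440, payoff=0.0000, prob=0.007712
UUDUU: M=198.2880, payoff=46.8680, prob=0.066838
DDUUU: M=134.3000, payoff=0.0000, prob=0.007712
UDUUU: M=183.6000, payoff=32.1800, prob=0.066838
DUUUU: M=182.7137, payoff=31.2937, prob=0.066838
UUUUU: M=249.7858, payoff=98.3658, prob=0.579264
Price = Σ prob·payoff / R^5 = 76.149612 / 1.276282 = 59.6652

price = 59.6652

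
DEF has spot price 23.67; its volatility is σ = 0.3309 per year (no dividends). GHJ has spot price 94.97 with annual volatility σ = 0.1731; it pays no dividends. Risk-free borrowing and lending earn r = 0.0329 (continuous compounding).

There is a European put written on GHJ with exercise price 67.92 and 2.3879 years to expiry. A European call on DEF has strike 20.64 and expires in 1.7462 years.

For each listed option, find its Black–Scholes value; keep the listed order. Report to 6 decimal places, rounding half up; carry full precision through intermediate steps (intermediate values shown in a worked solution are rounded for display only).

[GHJ put K=67.92]
σ√T = 0.1731·√2.3879 = 0.267489
d₁ = (ln(S/K) + (r+σ²/2)T) / (σ√T) = (ln(94.97/67.92) + (0.0329+0.1731²/2)·2.3879) / 0.267489 = (0.335231 + 0.114337) / 0.267489 = 1.680698
d₂ = d₁ − σ√T = 1.680698 − 0.267489 = 1.413210
e^{−rT} = 0.924445
N(−d₁) = 0.046411,  N(−d₂) = 0.078797
price = K·e^{−rT}·N(−d₂) − S·N(−d₁) = 4.947531 − 4.407631 = 0.539900
[DEF call K=20.64]
σ√T = 0.3309·√1.7462 = 0.437264
d₁ = (ln(S/K) + (r+σ²/2)T) / (σ√T) = (ln(23.67/20.64) + (0.0329+0.3309²/2)·1.7462) / 0.437264 = (0.136977 + 0.153050) / 0.437264 = 0.663277
d₂ = d₁ − σ√T = 0.663277 − 0.437264 = 0.226013
e^{−rT} = 0.944169
N(d₁) = 0.746424,  N(d₂) = 0.589405
price = S·N(d₁) − K·e^{−rT}·N(d₂) = 17.667846 − 11.486109 = 6.181737

price(GHJ put K=67.92) = 0.539900
price(DEF call K=20.64) = 6.181737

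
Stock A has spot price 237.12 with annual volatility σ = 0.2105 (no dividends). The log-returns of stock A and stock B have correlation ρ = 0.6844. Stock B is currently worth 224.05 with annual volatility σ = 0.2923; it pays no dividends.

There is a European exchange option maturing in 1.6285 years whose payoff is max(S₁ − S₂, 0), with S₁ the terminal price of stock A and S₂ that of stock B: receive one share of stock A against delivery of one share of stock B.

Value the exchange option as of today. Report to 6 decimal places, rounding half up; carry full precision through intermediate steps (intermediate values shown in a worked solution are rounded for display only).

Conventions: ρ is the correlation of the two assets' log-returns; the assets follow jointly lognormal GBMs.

σ_eff = √(σ₁² + σ₂² − 2ρσ₁σ₂) = √(0.2105² + 0.2923² − 2·0.6844·0.2105·0.2923) = 0.213374
d₁ = (ln(S₁/S₂) + (q₂ − q₁ + σ_eff²/2)T) / (σ_eff√T) = (ln(237.12/224.05) + (0.0 − 0.0 + 0.022764)·1.6285) / 0.272292 = 0.344368
d₂ = d₁ − σ_eff√T = 0.344368 − 0.272292 = 0.072075
N(d₁) = 0.634715,  N(d₂) = 0.528729
V = S₁·e^{−q₁T}·N(d₁) − S₂·e^{−q₂T}·N(d₂) = 150.503641 − 118.461742 = 32.041899
Key observation: no risk-free rate is needed — with the second asset as numeraire the exchange option is a call on the ratio S₁/S₂, and r cancels out of the value.

exchange price = 32.041899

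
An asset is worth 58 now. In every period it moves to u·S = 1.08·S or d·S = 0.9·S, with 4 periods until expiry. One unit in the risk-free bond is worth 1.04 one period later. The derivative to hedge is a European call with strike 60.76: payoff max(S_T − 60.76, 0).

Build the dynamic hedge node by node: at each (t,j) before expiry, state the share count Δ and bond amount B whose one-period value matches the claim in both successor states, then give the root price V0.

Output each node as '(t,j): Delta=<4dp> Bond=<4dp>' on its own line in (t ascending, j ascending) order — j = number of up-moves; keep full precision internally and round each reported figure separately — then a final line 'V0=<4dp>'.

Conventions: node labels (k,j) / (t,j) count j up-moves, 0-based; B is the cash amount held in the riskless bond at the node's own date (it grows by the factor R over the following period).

(0,0): Delta=0.6985 Bond=-33.0503
(1,0): Delta=0.2974 Bond=-13.4365
(1,1): Delta=0.7940 Bond=-40.3540
(2,0): Delta=0.0000 Bond=0.0000
(2,1): Delta=0.3683 Bond=-17.9666
(2,2): Delta=0.8954 Bond=-48.8258
(3,0): Delta=0.0000 Bond=0.0000
(3,1): Delta=0.0000 Bond=0.0000
(3,2): Delta=0.4559 Bond=-24.0239
(3,3): Delta=1.0000 Bond=-58.4231
V0=7.4635

Since d<R<u, set p* = (R−d)/(u−d) = 0.7778; price each node as the discounted p*-expectation of its children.
At maturity the claim pays: V(4,0)=0.0000, V(4,1)=0.0000, V(4,2)=0.0000, V(4,3)=4.9970, V(4,4)=18.1484
Node (3,0) S=42.2820: V=(p*·0.0000+(1−p*)·0.0000)/1.04=0.0000; Δ=(0.0000−0.0000)/(45.6646−38.0538)=0.0000; B=V−Δ·S=0.0000
Node (3,1) S=50.7384: V=(p*·0.0000+(1−p*)·0.0000)/1.04=0.0000; Δ=(0.0000−0.0000)/(54.7975−45.6646)=0.0000; B=V−Δ·S=0.0000
Node (3,2) S=60.8861: V=(p*·4.9970+(1−p*)·0.0000)/1.04=3.7370; Δ=(4.9970−0.0000)/(65.7570−54.7975)=0.4559; B=V−Δ·S=-24.0239
Node (3,3) S=73.0633: V=(p*·18.1484+(1−p*)·4.9970)/1.04=14.6402; Δ=(18.1484−4.9970)/(78.9084−65.7570)=1.0000; B=V−Δ·S=-58.4231
Node (2,0) S=46.9800: V=(p*·0.0000+(1−p*)·0.0000)/1.04=0.0000; Δ=(0.0000−0.0000)/(50.7384−42.2820)=0.0000; B=V−Δ·S=0.0000
Node (2,1) S=56.3760: V=(p*·3.7370+(1−p*)·0.0000)/1.04=2.7948; Δ=(3.7370−0.0000)/(60.8861−50.7384)=0.3683; B=V−Δ·S=-17.9666
Node (2,2) S=67.6512: V=(p*·14.6402+(1−p*)·3.7370)/1.04=11.7474; Δ=(14.6402−3.7370)/(73.0633−60.8861)=0.8954; B=V−Δ·S=-48.8258
Node (1,0) S=52.2000: V=(p*·2.7948+(1−p*)·0.0000)/1.04=2.0901; Δ=(2.7948−0.0000)/(56.3760−46.9800)=0.2974; B=V−Δ·S=-13.4365
Node (1,1) S=62.6400: V=(p*·11.7474+(1−p*)·2.7948)/1.04=9.3826; Δ=(11.7474−2.7948)/(67.6512−56.3760)=0.7940; B=V−Δ·S=-40.3540
Node (0,0) S=58.0000: V=(p*·9.3826+(1−p*)·2.0901)/1.04=7.4635; Δ=(9.3826−2.0901)/(62.6400−52.2000)=0.6985; B=V−Δ·S=-33.0503
Verification: the root portfolio costs Δ(0,0)·S0 + B(0,0) = 7.4635, matching V0.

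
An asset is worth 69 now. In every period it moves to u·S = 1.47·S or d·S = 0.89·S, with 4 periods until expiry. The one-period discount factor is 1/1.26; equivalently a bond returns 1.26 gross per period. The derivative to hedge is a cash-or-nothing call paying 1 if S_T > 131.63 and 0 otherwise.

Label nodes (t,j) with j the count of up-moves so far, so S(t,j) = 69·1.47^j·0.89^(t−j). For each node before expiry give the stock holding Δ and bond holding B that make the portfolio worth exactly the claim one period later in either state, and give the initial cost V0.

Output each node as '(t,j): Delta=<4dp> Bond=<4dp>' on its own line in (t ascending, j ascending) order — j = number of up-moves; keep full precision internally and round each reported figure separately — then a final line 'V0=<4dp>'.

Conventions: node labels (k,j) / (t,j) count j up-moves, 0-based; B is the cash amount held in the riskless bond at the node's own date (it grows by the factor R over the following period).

(0,0): Delta=0.0055 Bond=-0.1661
(1,0): Delta=0.0072 Bond=-0.3122
(1,1): Delta=0.0049 Bond=-0.1509
(2,0): Delta=0.0000 Bond=0.0000
(2,1): Delta=0.0097 Bond=-0.6166
(2,2): Delta=0.0033 Bond=0.0519
(3,0): Delta=0.0000 Bond=0.0000
(3,1): Delta=0.0000 Bond=0.0000
(3,2): Delta=0.0130 Bond=-1.2178
(3,3): Delta=0.0000 Bond=0.7937
V0=0.2149

The replicating-portfolio and risk-neutral prices coincide; use p* = (1.26−0.89)/(1.47−0.89) = 0.6379 for the latter.
At maturity the claim pays: V(4,0)=0.0000, V(4,1)=0.0000, V(4,2)=0.0000, V(4,3)=1.0000, V(4,4)=1.0000
(3,0): S=48.6429. Δ = (V_up−V_dn)/(S_up−S_dn) = (0.0000−0.0000)/(71.5050−43.2921) = 0.0000. V = [p*·0.0000 + (1−p*)·0.0000]/1.26 = 0.0000. B = V − Δ·S = 0.0000.
(3,1): S=80.3427. Δ = (V_up−V_dn)/(S_up−S_dn) = (0.0000−0.0000)/(118.1038−71.5050) = 0.0000. V = [p*·0.0000 + (1−p*)·0.0000]/1.26 = 0.0000. B = V − Δ·S = 0.0000.
(3,2): S=132.7009. Δ = (V_up−V_dn)/(S_up−S_dn) = (1.0000−0.0000)/(195.0703−118.1038) = 0.0130. V = [p*·1.0000 + (1−p*)·0.0000]/1.26 = 0.5063. B = V − Δ·S = -1.2178.
(3,3): S=219.1801. Δ = (V_up−V_dn)/(S_up−S_dn) = (1.0000−1.0000)/(322.1947−195.0703) = 0.0000. V = [p*·1.0000 + (1−p*)·1.0000]/1.26 = 0.7937. B = V − Δ·S = 0.7937.
(2,0): S=54.6549. Δ = (V_up−V_dn)/(S_up−S_dn) = (0.0000−0.0000)/(80.3427−48.6429) = 0.0000. V = [p*·0.0000 + (1−p*)·0.0000]/1.26 = 0.0000. B = V − Δ·S = 0.0000.
(2,1): S=90.2727. Δ = (V_up−V_dn)/(S_up−S_dn) = (0.5063−0.0000)/(132.7009−80.3427) = 0.0097. V = [p*·0.5063 + (1−p*)·0.0000]/1.26 = 0.2563. B = V − Δ·S = -0.6166.
(2,2): S=149.1021. Δ = (V_up−V_dn)/(S_up−S_dn) = (0.7937−0.5063)/(219.1801−132.7009) = 0.0033. V = [p*·0.7937 + (1−p*)·0.5063]/1.26 = 0.5473. B = V − Δ·S = 0.0519.
(1,0): S=61.4100. Δ = (V_up−V_dn)/(S_up−S_dn) = (0.2563−0.0000)/(90.2727−54.6549) = 0.0072. V = [p*·0.2563 + (1−p*)·0.0000]/1.26 = 0.1298. B = V − Δ·S = -0.3122.
(1,1): S=101.4300. Δ = (V_up−V_dn)/(S_up−S_dn) = (0.5473−0.2563)/(149.1021−90.2727) = 0.0049. V = [p*·0.5473 + (1−p*)·0.2563]/1.26 = 0.3508. B = V − Δ·S = -0.1509.
(0,0): S=69.0000. Δ = (V_up−V_dn)/(S_up−S_dn) = (0.3508−0.1298)/(101.4300−61.4100) = 0.0055. V = [p*·0.3508 + (1−p*)·0.1298]/1.26 = 0.2149. B = V − Δ·S = -0.1661.
Check: Δ(0,0)·S0 + B(0,0) = 0.2149 = V0.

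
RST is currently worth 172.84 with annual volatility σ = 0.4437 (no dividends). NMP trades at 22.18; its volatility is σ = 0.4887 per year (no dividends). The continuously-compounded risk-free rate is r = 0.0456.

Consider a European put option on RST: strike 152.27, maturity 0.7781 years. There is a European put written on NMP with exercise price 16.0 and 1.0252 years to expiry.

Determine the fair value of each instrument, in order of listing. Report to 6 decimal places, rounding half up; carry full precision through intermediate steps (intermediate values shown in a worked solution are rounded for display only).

price(RST put K=152.27) = 13.937557
price(NMP put K=16.0) = 1.164348

[RST put K=152.27]
σ√T = 0.4437·√0.7781 = 0.391388
d₁ = (ln(S/K) + (r+σ²/2)T) / (σ√T) = (ln(172.84/152.27) + (0.0456+0.4437²/2)·0.7781) / 0.391388 = (0.126711 + 0.112074) / 0.391388 = 0.610097
d₂ = d₁ − σ√T = 0.610097 − 0.391388 = 0.218710
e^{−rT} = 0.965141
N(−d₁) = 0.270899,  N(−d₂) = 0.413438
price = K·e^{−rT}·N(−d₂) − S·N(−d₁) = 60.759684 − 46.822127 = 13.937557
[NMP put K=16.0]
σ√T = 0.4887·√1.0252 = 0.494819
d₁ = (ln(S/K) + (r+σ²/2)T) / (σ√T) = (ln(22.18/16.0) + (0.0456+0.4887²/2)·1.0252) / 0.494819 = (0.326602 + 0.169172) / 0.494819 = 1.001930
d₂ = d₁ − σ√T = 1.001930 − 0.494819 = 0.507111
e^{−rT} = 0.954327
N(−d₁) = 0.158189,  N(−d₂) = 0.306038
price = K·e^{−rT}·N(−d₂) − S·N(−d₁) = 4.672971 − 3.508624 = 1.164348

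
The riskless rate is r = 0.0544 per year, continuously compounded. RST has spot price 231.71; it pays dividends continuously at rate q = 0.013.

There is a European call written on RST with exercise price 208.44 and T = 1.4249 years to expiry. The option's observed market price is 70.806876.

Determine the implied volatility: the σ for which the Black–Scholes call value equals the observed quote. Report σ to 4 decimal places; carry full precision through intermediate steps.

sigma = 0.5262

At σ = 0.5262 the Black–Scholes value reproduces the quote:
σ√T = 0.5262·√1.4249 = 0.628121
d₁ = (ln(S/K) + (r−q+σ²/2)T) / (σ√T) = (ln(231.71/208.44) + (0.0544−0.013+0.5262²/2)·1.4249) / 0.628121 = (0.105835 + 0.256259) / 0.628121 = 0.576472
d₂ = d₁ − σ√T = 0.576472 − 0.628121 = -0.051649
e^{−rT} = 0.925414
e^{−qT} = 0.981647
N(d₁) = 0.717852,  N(d₂) = 0.479404
V = S·e^{−qT}·N(d₁) − K·e^{−rT}·N(d₂) = 163.280718 − 92.473842 = 70.806876 (the quoted price), and the Black–Scholes price is strictly increasing in σ, so σ is unique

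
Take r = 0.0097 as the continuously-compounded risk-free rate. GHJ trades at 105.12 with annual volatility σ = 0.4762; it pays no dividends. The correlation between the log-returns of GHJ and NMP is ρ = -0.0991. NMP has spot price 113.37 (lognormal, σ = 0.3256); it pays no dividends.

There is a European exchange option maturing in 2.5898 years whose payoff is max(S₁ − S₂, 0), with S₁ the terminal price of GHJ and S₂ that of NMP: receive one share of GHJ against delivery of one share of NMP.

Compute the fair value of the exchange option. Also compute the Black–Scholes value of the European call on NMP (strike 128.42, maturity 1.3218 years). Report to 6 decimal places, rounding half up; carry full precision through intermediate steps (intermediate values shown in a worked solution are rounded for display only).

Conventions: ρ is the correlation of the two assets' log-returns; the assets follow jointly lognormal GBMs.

exchange price = 36.673840
price(NMP call K=128.42) = 11.900651

σ_eff = √(σ₁² + σ₂² − 2ρσ₁σ₂) = √(0.4762² + 0.3256² − 2·-0.0991·0.4762·0.3256) = 0.602920
d₁ = (ln(S₁/S₂) + (q₂ − q₁ + σ_eff²/2)T) / (σ_eff√T) = (ln(105.12/113.37) + (0.0 − 0.0 + 0.181756)·2.5898) / 0.970271 = 0.407266
d₂ = d₁ − σ_eff√T = 0.407266 − 0.970271 = -0.563005
N(d₁) = 0.658094,  N(d₂) = 0.286716
V = S₁·e^{−q₁T}·N(d₁) − S₂·e^{−q₂T}·N(d₂) = 69.178816 − 32.504976 = 36.673840
[vanilla: NMP call K=128.42]
σ√T = 0.3256·√1.3218 = 0.374341
d₁ = (ln(S/K) + (r+σ²/2)T) / (σ√T) = (ln(113.37/128.42) + (0.0097+0.3256²/2)·1.3218) / 0.374341 = (-0.124649 + 0.082887) / 0.374341 = -0.111562
d₂ = d₁ − σ√T = -0.111562 − 0.374341 = -0.485903
e^{−rT} = 0.987260
N(d₁) = 0.455585,  N(d₂) = 0.313518
price = S·N(d₁) − K·e^{−rT}·N(d₂) = 51.649699 − 39.749048 = 11.900651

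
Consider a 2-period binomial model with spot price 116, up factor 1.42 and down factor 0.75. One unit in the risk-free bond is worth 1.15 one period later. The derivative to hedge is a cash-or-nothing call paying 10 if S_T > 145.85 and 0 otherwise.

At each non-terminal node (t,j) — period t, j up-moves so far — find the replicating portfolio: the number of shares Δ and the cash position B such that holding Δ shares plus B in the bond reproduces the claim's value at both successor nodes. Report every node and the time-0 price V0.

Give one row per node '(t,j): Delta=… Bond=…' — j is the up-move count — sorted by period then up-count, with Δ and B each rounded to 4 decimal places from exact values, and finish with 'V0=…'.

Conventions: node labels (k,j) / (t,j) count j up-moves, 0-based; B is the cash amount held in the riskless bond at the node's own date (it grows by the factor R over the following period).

Arbitrage-free pricing uses the up-move probability p* = (R−d)/(u−d) = 0.5970, discounting each step at R = 1.15.
Terminal payoffs: V(2,0)=0.0000, V(2,1)=0.0000, V(2,2)=10.0000
Node (1,0) S=87.0000: V=(p*·0.0000+(1−p*)·0.0000)/1.15=0.0000; Δ=(0.0000−0.0000)/(123.5400−65.2500)=0.0000; B=V−Δ·S=0.0000
Node (1,1) S=164.7200: V=(p*·10.0000+(1−p*)·0.0000)/1.15=5.1914; Δ=(10.0000−0.0000)/(233.9024−123.5400)=0.0906; B=V−Δ·S=-9.7339
Node (0,0) S=116.0000: V=(p*·5.1914+(1−p*)·0.0000)/1.15=2.6951; Δ=(5.1914−0.0000)/(164.7200−87.0000)=0.0668; B=V−Δ·S=-5.0533
Verification: the root portfolio costs Δ(0,0)·S0 + B(0,0) = 2.6951, matching V0.

(0,0): Delta=0.0668 Bond=-5.0533
(1,0): Delta=0.0000 Bond=0.0000
(1,1): Delta=0.0906 Bond=-9.7339
V0=2.6951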